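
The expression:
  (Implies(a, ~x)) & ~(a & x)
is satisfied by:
  {x: False, a: False}
  {a: True, x: False}
  {x: True, a: False}


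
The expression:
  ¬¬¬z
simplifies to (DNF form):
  ¬z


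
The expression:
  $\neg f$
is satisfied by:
  {f: False}


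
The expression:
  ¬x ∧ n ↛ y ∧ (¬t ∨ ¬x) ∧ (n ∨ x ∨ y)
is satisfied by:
  {n: True, x: False, y: False}


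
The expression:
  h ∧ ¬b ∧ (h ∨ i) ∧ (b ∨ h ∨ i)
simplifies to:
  h ∧ ¬b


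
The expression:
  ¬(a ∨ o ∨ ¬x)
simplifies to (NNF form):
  x ∧ ¬a ∧ ¬o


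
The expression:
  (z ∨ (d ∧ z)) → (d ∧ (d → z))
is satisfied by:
  {d: True, z: False}
  {z: False, d: False}
  {z: True, d: True}


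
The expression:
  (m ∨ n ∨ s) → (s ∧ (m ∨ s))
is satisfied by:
  {s: True, n: False, m: False}
  {s: True, m: True, n: False}
  {s: True, n: True, m: False}
  {s: True, m: True, n: True}
  {m: False, n: False, s: False}


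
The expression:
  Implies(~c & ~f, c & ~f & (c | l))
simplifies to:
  c | f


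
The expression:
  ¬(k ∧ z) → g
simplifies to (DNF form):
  g ∨ (k ∧ z)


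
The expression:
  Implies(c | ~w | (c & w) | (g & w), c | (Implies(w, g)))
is always true.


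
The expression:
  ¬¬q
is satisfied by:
  {q: True}


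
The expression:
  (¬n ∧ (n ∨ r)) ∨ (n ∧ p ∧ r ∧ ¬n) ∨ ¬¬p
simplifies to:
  p ∨ (r ∧ ¬n)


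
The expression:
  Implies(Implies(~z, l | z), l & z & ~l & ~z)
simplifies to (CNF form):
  ~l & ~z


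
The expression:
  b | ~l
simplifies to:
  b | ~l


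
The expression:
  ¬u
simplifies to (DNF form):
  ¬u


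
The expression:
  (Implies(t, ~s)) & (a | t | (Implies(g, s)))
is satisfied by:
  {a: True, s: False, g: False, t: False}
  {a: False, s: False, g: False, t: False}
  {a: True, t: True, s: False, g: False}
  {t: True, a: False, s: False, g: False}
  {a: True, g: True, t: False, s: False}
  {a: True, t: True, g: True, s: False}
  {t: True, g: True, a: False, s: False}
  {a: True, s: True, t: False, g: False}
  {s: True, t: False, g: False, a: False}
  {a: True, g: True, s: True, t: False}
  {g: True, s: True, t: False, a: False}


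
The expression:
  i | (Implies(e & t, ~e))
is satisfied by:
  {i: True, e: False, t: False}
  {e: False, t: False, i: False}
  {i: True, t: True, e: False}
  {t: True, e: False, i: False}
  {i: True, e: True, t: False}
  {e: True, i: False, t: False}
  {i: True, t: True, e: True}


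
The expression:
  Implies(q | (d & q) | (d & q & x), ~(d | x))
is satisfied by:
  {d: False, q: False, x: False}
  {x: True, d: False, q: False}
  {d: True, x: False, q: False}
  {x: True, d: True, q: False}
  {q: True, x: False, d: False}


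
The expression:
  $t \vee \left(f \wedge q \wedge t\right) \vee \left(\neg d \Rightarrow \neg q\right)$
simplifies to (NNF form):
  $d \vee t \vee \neg q$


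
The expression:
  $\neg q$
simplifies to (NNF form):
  $\neg q$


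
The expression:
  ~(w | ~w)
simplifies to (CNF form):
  False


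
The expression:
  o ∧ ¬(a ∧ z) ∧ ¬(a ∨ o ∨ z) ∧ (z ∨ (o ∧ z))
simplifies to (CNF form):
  False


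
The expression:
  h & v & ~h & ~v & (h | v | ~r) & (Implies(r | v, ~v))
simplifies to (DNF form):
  False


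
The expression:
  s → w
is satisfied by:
  {w: True, s: False}
  {s: False, w: False}
  {s: True, w: True}


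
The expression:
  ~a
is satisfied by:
  {a: False}


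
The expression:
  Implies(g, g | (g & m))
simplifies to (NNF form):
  True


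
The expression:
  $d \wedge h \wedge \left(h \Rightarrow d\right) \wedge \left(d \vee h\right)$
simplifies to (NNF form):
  $d \wedge h$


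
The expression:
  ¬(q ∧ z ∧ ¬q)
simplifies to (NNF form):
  True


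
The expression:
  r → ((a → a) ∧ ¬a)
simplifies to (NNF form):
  ¬a ∨ ¬r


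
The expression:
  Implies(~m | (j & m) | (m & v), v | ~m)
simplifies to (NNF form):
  v | ~j | ~m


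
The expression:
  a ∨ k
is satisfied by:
  {a: True, k: True}
  {a: True, k: False}
  {k: True, a: False}


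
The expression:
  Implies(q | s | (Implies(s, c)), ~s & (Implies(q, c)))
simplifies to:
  ~s & (c | ~q)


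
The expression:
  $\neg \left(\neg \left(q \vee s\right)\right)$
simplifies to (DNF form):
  $q \vee s$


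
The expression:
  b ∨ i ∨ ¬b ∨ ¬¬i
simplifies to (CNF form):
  True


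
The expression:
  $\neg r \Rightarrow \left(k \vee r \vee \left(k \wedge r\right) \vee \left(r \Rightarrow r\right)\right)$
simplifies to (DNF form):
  $\text{True}$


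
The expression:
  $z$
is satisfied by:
  {z: True}


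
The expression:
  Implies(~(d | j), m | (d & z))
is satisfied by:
  {d: True, m: True, j: True}
  {d: True, m: True, j: False}
  {d: True, j: True, m: False}
  {d: True, j: False, m: False}
  {m: True, j: True, d: False}
  {m: True, j: False, d: False}
  {j: True, m: False, d: False}


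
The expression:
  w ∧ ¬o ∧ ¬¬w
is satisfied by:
  {w: True, o: False}


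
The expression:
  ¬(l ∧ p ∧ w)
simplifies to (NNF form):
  ¬l ∨ ¬p ∨ ¬w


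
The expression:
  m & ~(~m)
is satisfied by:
  {m: True}


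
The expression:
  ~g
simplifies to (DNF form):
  ~g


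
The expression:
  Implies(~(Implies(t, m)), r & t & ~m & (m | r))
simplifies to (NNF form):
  m | r | ~t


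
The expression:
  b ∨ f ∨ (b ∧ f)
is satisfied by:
  {b: True, f: True}
  {b: True, f: False}
  {f: True, b: False}


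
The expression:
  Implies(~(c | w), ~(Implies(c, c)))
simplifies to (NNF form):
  c | w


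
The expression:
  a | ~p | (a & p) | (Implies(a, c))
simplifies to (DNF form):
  True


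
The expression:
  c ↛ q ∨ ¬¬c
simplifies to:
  c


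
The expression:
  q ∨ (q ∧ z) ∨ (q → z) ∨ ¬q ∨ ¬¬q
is always true.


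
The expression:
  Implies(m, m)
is always true.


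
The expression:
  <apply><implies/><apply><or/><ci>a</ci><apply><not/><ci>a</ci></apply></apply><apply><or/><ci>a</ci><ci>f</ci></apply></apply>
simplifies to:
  <apply><or/><ci>a</ci><ci>f</ci></apply>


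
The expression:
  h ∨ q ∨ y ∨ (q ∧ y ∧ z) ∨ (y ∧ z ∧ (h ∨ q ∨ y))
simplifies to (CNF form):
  h ∨ q ∨ y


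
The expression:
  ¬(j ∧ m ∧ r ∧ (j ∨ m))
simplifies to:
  ¬j ∨ ¬m ∨ ¬r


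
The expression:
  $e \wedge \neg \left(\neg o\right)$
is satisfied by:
  {e: True, o: True}


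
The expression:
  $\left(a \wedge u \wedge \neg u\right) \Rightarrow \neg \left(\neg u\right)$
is always true.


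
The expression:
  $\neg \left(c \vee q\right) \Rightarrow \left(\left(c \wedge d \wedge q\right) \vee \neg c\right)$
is always true.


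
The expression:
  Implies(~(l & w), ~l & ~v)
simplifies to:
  (l & w) | (~l & ~v)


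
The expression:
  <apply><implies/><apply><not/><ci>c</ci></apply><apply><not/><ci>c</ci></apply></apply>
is always true.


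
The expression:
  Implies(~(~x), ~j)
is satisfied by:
  {x: False, j: False}
  {j: True, x: False}
  {x: True, j: False}


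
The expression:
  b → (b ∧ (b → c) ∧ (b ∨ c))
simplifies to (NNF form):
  c ∨ ¬b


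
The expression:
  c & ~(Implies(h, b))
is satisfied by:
  {c: True, h: True, b: False}


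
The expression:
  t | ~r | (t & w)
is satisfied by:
  {t: True, r: False}
  {r: False, t: False}
  {r: True, t: True}


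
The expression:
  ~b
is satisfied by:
  {b: False}


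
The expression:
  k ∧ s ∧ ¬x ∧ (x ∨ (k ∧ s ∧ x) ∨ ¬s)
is never true.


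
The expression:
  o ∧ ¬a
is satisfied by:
  {o: True, a: False}


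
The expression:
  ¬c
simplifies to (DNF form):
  ¬c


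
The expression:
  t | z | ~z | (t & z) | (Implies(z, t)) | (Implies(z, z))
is always true.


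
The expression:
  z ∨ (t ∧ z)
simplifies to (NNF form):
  z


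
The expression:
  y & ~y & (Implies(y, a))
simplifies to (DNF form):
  False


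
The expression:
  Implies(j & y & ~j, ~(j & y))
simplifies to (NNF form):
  True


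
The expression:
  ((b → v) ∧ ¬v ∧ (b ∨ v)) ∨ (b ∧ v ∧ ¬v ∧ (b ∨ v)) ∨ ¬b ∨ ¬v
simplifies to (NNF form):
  ¬b ∨ ¬v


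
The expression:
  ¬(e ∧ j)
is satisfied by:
  {e: False, j: False}
  {j: True, e: False}
  {e: True, j: False}


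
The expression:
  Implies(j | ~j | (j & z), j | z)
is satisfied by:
  {z: True, j: True}
  {z: True, j: False}
  {j: True, z: False}


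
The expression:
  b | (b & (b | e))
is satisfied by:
  {b: True}


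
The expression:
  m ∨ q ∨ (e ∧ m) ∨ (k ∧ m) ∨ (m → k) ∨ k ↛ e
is always true.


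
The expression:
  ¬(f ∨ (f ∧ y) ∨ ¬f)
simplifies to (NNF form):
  False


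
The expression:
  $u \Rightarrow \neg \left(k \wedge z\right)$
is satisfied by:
  {u: False, k: False, z: False}
  {z: True, u: False, k: False}
  {k: True, u: False, z: False}
  {z: True, k: True, u: False}
  {u: True, z: False, k: False}
  {z: True, u: True, k: False}
  {k: True, u: True, z: False}


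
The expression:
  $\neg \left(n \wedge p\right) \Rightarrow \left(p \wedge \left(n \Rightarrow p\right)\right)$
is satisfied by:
  {p: True}


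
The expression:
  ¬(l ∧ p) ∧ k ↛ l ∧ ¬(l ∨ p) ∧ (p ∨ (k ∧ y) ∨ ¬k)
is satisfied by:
  {y: True, k: True, p: False, l: False}


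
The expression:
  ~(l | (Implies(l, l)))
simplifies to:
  False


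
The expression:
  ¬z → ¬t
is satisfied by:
  {z: True, t: False}
  {t: False, z: False}
  {t: True, z: True}


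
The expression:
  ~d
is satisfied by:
  {d: False}


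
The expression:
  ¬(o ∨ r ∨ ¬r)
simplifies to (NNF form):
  False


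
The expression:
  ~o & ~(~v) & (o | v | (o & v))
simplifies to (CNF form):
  v & ~o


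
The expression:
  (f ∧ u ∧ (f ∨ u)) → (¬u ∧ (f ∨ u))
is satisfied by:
  {u: False, f: False}
  {f: True, u: False}
  {u: True, f: False}


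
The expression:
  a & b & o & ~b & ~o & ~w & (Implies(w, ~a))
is never true.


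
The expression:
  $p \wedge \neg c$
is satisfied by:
  {p: True, c: False}


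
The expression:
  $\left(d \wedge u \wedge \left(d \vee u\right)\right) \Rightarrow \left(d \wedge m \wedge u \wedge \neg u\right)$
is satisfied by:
  {u: False, d: False}
  {d: True, u: False}
  {u: True, d: False}


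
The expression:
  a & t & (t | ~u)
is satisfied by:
  {t: True, a: True}


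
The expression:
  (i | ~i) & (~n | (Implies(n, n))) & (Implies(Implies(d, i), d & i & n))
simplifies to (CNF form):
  d & (n | ~i)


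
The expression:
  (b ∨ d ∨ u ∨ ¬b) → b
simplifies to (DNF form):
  b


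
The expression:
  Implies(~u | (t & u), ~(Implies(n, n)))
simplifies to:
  u & ~t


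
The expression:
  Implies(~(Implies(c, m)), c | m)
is always true.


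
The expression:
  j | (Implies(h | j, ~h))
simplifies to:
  j | ~h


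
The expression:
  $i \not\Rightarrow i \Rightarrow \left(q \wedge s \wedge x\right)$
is always true.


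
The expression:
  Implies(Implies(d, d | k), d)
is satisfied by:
  {d: True}


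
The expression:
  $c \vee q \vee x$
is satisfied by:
  {x: True, q: True, c: True}
  {x: True, q: True, c: False}
  {x: True, c: True, q: False}
  {x: True, c: False, q: False}
  {q: True, c: True, x: False}
  {q: True, c: False, x: False}
  {c: True, q: False, x: False}


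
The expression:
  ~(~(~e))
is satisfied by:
  {e: False}


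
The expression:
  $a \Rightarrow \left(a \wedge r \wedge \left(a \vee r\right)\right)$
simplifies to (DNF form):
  $r \vee \neg a$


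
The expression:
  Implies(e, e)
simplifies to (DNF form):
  True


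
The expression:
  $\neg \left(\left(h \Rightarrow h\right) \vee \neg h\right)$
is never true.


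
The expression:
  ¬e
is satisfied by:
  {e: False}


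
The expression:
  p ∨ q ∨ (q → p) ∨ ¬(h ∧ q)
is always true.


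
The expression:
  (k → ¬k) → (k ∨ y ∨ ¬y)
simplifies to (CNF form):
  True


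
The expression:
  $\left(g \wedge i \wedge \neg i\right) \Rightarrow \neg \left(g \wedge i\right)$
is always true.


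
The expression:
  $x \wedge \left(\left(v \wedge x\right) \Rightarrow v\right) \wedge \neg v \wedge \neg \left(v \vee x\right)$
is never true.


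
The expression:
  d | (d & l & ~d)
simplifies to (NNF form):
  d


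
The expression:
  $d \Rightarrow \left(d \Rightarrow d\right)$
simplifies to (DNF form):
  $\text{True}$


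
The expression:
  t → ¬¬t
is always true.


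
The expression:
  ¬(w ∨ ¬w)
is never true.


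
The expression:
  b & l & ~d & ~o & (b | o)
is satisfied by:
  {b: True, l: True, o: False, d: False}


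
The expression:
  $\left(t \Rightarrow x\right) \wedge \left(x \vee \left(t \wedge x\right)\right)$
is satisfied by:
  {x: True}


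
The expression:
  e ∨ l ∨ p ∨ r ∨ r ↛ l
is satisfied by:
  {r: True, p: True, l: True, e: True}
  {r: True, p: True, l: True, e: False}
  {r: True, p: True, e: True, l: False}
  {r: True, p: True, e: False, l: False}
  {r: True, l: True, e: True, p: False}
  {r: True, l: True, e: False, p: False}
  {r: True, l: False, e: True, p: False}
  {r: True, l: False, e: False, p: False}
  {p: True, l: True, e: True, r: False}
  {p: True, l: True, e: False, r: False}
  {p: True, e: True, l: False, r: False}
  {p: True, e: False, l: False, r: False}
  {l: True, e: True, p: False, r: False}
  {l: True, p: False, e: False, r: False}
  {e: True, p: False, l: False, r: False}


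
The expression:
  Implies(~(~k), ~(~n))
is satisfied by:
  {n: True, k: False}
  {k: False, n: False}
  {k: True, n: True}


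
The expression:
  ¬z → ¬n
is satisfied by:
  {z: True, n: False}
  {n: False, z: False}
  {n: True, z: True}


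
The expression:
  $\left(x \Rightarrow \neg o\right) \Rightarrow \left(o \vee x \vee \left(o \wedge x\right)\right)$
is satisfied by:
  {x: True, o: True}
  {x: True, o: False}
  {o: True, x: False}


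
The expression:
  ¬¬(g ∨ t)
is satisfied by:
  {t: True, g: True}
  {t: True, g: False}
  {g: True, t: False}


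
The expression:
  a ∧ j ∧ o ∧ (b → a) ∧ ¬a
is never true.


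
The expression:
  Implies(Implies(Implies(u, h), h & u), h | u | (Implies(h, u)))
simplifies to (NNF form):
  True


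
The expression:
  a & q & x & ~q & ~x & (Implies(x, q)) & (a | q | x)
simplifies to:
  False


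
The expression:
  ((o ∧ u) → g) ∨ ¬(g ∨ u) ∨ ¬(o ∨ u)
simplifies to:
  g ∨ ¬o ∨ ¬u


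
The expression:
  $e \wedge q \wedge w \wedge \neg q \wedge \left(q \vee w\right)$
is never true.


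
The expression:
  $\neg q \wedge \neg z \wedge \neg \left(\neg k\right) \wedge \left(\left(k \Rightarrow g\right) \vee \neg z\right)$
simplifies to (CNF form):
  $k \wedge \neg q \wedge \neg z$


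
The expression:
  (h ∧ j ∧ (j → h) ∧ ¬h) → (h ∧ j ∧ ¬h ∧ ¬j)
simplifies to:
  True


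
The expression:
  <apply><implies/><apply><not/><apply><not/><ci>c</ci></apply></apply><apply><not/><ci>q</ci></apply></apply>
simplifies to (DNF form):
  <apply><or/><apply><not/><ci>c</ci></apply><apply><not/><ci>q</ci></apply></apply>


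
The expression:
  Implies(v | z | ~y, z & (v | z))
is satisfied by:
  {z: True, y: True, v: False}
  {z: True, y: False, v: False}
  {z: True, v: True, y: True}
  {z: True, v: True, y: False}
  {y: True, v: False, z: False}


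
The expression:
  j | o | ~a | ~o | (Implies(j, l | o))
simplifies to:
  True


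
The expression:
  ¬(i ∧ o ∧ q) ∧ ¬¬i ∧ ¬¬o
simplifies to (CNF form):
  i ∧ o ∧ ¬q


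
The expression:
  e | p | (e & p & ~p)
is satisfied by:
  {e: True, p: True}
  {e: True, p: False}
  {p: True, e: False}


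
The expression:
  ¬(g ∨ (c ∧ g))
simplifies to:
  ¬g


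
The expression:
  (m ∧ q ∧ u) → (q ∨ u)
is always true.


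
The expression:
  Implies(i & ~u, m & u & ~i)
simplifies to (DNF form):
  u | ~i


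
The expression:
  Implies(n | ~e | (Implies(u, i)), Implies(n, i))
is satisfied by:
  {i: True, n: False}
  {n: False, i: False}
  {n: True, i: True}


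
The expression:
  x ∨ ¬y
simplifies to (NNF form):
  x ∨ ¬y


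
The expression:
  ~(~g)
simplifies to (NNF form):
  g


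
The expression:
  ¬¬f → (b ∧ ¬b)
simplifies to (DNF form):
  ¬f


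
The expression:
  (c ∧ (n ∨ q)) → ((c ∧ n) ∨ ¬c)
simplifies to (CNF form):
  n ∨ ¬c ∨ ¬q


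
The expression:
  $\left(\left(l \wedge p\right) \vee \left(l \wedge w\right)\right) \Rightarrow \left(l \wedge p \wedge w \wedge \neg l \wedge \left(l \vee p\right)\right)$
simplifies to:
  $\left(\neg p \wedge \neg w\right) \vee \neg l$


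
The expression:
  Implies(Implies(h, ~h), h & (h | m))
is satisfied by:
  {h: True}


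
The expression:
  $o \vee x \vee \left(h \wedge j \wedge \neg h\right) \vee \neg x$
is always true.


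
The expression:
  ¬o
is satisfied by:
  {o: False}


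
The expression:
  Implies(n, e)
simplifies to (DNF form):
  e | ~n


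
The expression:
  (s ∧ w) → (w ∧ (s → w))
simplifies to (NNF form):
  True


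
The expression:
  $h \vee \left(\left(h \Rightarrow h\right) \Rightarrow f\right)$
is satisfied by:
  {h: True, f: True}
  {h: True, f: False}
  {f: True, h: False}


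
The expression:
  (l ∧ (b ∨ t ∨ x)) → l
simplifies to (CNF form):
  True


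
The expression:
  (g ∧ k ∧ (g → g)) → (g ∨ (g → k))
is always true.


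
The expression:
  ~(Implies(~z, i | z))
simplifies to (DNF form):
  ~i & ~z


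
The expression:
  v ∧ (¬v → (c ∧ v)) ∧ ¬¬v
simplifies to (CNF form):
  v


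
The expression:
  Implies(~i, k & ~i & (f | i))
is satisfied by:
  {i: True, f: True, k: True}
  {i: True, f: True, k: False}
  {i: True, k: True, f: False}
  {i: True, k: False, f: False}
  {f: True, k: True, i: False}


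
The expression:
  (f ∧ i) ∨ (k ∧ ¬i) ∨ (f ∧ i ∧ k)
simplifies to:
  (f ∧ i) ∨ (k ∧ ¬i)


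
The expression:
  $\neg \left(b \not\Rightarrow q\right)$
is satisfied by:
  {q: True, b: False}
  {b: False, q: False}
  {b: True, q: True}


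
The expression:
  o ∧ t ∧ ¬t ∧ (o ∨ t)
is never true.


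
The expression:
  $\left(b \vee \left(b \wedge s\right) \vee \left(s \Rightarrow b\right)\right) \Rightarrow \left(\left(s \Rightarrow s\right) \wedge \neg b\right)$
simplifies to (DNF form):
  $\neg b$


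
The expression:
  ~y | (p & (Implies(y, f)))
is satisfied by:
  {p: True, f: True, y: False}
  {p: True, f: False, y: False}
  {f: True, p: False, y: False}
  {p: False, f: False, y: False}
  {y: True, p: True, f: True}


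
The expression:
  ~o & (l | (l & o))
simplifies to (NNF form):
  l & ~o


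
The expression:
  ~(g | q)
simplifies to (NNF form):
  ~g & ~q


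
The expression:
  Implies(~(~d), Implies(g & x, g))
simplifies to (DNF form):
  True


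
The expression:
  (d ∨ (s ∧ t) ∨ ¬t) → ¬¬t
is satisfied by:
  {t: True}


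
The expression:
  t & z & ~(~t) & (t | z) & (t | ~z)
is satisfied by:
  {t: True, z: True}


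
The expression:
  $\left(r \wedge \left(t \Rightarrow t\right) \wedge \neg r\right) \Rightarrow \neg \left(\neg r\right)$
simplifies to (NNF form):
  $\text{True}$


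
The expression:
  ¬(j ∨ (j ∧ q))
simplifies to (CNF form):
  ¬j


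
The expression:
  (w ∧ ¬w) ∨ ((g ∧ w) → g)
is always true.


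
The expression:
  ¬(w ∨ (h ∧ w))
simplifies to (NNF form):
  ¬w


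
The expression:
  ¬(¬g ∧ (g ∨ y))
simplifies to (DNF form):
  g ∨ ¬y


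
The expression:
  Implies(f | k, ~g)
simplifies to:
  ~g | (~f & ~k)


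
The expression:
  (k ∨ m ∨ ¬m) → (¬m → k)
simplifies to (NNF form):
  k ∨ m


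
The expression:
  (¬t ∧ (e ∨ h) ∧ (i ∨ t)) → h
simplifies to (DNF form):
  h ∨ t ∨ ¬e ∨ ¬i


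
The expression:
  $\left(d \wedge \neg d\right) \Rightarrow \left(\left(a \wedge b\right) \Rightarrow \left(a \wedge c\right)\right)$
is always true.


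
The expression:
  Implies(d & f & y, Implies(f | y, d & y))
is always true.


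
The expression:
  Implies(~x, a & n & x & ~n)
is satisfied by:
  {x: True}


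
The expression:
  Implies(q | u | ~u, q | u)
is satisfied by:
  {q: True, u: True}
  {q: True, u: False}
  {u: True, q: False}


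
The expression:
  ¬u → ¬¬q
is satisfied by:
  {q: True, u: True}
  {q: True, u: False}
  {u: True, q: False}


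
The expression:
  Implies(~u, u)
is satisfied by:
  {u: True}


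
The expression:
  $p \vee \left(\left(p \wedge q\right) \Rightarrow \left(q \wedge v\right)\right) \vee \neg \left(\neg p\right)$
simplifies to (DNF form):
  $\text{True}$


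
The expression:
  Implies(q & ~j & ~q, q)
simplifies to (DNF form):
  True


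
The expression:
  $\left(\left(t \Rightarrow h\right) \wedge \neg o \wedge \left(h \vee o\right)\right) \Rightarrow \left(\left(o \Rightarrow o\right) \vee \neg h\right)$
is always true.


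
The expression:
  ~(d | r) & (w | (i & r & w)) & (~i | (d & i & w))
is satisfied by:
  {w: True, d: False, i: False, r: False}


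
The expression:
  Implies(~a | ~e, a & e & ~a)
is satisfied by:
  {a: True, e: True}


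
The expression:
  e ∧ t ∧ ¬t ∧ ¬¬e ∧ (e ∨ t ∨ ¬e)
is never true.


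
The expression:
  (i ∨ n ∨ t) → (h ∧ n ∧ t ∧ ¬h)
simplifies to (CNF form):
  ¬i ∧ ¬n ∧ ¬t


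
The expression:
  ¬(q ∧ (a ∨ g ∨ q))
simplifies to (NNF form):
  ¬q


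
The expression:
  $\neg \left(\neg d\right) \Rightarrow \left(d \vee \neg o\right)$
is always true.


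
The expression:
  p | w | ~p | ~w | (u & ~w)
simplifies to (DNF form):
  True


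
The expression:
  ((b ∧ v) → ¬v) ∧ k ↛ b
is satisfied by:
  {k: True, b: False}


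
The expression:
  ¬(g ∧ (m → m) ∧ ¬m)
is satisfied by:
  {m: True, g: False}
  {g: False, m: False}
  {g: True, m: True}


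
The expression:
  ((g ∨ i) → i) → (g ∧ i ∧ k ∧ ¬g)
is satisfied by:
  {g: True, i: False}


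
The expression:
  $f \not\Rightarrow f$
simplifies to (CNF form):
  $\text{False}$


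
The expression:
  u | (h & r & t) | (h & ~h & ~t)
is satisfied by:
  {t: True, u: True, r: True, h: True}
  {t: True, u: True, r: True, h: False}
  {t: True, u: True, h: True, r: False}
  {t: True, u: True, h: False, r: False}
  {u: True, r: True, h: True, t: False}
  {u: True, r: True, h: False, t: False}
  {u: True, r: False, h: True, t: False}
  {u: True, r: False, h: False, t: False}
  {t: True, r: True, h: True, u: False}


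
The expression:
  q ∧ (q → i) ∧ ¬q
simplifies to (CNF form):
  False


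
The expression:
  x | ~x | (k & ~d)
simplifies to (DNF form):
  True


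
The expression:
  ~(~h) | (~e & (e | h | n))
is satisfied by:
  {h: True, n: True, e: False}
  {h: True, n: False, e: False}
  {h: True, e: True, n: True}
  {h: True, e: True, n: False}
  {n: True, e: False, h: False}


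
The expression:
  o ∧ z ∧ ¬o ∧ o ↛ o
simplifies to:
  False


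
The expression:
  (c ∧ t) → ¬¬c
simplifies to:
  True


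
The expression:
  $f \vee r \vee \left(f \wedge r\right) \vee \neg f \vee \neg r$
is always true.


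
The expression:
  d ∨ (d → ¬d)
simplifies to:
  True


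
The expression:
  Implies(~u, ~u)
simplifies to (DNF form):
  True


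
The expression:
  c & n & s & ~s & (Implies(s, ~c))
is never true.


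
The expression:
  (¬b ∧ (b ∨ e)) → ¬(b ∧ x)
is always true.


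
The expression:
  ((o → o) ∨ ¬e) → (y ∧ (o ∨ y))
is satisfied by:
  {y: True}


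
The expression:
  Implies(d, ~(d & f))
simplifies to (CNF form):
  ~d | ~f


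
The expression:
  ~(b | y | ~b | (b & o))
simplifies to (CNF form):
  False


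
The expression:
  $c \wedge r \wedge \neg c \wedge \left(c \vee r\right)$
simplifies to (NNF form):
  $\text{False}$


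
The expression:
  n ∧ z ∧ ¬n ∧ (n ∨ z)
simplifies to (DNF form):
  False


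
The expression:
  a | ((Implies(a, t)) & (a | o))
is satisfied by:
  {a: True, o: True}
  {a: True, o: False}
  {o: True, a: False}


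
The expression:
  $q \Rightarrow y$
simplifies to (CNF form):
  $y \vee \neg q$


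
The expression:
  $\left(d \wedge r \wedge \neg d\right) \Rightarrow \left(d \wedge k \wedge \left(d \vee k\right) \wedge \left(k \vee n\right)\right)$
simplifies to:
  $\text{True}$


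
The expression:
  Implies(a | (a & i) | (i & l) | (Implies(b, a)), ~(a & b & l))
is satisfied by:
  {l: False, a: False, b: False}
  {b: True, l: False, a: False}
  {a: True, l: False, b: False}
  {b: True, a: True, l: False}
  {l: True, b: False, a: False}
  {b: True, l: True, a: False}
  {a: True, l: True, b: False}


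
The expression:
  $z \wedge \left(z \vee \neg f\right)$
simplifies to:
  $z$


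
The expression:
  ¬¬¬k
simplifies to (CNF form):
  ¬k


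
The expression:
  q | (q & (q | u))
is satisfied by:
  {q: True}


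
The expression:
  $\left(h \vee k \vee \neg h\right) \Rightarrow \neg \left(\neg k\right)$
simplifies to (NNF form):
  $k$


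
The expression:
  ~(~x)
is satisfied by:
  {x: True}


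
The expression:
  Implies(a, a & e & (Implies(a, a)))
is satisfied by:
  {e: True, a: False}
  {a: False, e: False}
  {a: True, e: True}


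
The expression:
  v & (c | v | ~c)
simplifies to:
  v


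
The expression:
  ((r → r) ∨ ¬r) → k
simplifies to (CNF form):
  k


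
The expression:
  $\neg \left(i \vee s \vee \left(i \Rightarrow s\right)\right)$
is never true.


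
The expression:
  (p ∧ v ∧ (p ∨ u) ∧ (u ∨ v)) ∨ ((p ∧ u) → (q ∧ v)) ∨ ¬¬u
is always true.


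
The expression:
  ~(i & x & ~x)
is always true.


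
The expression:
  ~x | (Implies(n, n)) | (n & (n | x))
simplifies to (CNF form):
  True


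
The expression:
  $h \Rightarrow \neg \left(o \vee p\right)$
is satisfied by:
  {p: False, h: False, o: False}
  {o: True, p: False, h: False}
  {p: True, o: False, h: False}
  {o: True, p: True, h: False}
  {h: True, o: False, p: False}


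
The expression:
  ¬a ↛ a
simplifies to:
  ¬a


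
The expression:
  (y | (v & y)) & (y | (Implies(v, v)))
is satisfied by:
  {y: True}


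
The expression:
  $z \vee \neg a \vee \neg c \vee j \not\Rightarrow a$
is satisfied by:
  {z: True, c: False, a: False}
  {c: False, a: False, z: False}
  {a: True, z: True, c: False}
  {a: True, c: False, z: False}
  {z: True, c: True, a: False}
  {c: True, z: False, a: False}
  {a: True, c: True, z: True}


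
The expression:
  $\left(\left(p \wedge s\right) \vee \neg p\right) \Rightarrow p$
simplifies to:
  $p$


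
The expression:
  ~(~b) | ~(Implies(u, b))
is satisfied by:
  {b: True, u: True}
  {b: True, u: False}
  {u: True, b: False}


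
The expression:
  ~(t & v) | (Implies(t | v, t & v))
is always true.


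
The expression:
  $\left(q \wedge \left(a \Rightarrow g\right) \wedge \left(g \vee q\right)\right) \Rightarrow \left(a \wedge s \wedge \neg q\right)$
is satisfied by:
  {a: True, q: False, g: False}
  {a: False, q: False, g: False}
  {g: True, a: True, q: False}
  {g: True, a: False, q: False}
  {q: True, a: True, g: False}


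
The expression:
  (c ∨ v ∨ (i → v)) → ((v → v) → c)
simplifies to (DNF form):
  c ∨ (i ∧ ¬v)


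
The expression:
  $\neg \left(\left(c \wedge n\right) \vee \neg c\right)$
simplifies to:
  $c \wedge \neg n$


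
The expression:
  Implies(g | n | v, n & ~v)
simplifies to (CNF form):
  ~v & (n | ~g)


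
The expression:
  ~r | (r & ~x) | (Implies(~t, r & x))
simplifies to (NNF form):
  True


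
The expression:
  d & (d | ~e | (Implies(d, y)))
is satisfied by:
  {d: True}


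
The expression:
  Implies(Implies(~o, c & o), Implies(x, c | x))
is always true.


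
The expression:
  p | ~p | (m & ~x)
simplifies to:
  True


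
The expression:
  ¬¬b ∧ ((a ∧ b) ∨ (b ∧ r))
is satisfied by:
  {b: True, r: True, a: True}
  {b: True, r: True, a: False}
  {b: True, a: True, r: False}


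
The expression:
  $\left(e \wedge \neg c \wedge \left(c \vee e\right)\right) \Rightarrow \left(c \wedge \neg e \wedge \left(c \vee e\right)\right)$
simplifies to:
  $c \vee \neg e$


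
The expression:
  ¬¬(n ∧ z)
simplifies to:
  n ∧ z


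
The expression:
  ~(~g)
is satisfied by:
  {g: True}


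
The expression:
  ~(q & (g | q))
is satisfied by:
  {q: False}


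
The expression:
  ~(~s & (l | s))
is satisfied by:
  {s: True, l: False}
  {l: False, s: False}
  {l: True, s: True}


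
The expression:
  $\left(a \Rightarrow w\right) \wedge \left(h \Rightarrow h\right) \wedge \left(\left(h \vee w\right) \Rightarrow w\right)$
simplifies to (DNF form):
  $w \vee \left(\neg a \wedge \neg h\right)$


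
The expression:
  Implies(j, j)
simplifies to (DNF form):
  True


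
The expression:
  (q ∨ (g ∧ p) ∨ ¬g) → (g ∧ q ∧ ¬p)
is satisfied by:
  {g: True, p: False}


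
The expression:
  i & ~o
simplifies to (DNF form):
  i & ~o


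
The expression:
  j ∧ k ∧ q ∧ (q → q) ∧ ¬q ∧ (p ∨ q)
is never true.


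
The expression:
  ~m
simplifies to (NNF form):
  ~m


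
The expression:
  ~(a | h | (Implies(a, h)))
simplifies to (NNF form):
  False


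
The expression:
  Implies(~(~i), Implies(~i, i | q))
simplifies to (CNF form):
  True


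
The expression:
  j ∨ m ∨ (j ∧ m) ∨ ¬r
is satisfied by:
  {m: True, j: True, r: False}
  {m: True, j: False, r: False}
  {j: True, m: False, r: False}
  {m: False, j: False, r: False}
  {r: True, m: True, j: True}
  {r: True, m: True, j: False}
  {r: True, j: True, m: False}


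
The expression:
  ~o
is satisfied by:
  {o: False}


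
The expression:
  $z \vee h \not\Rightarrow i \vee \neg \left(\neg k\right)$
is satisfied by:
  {k: True, z: True, h: True, i: False}
  {k: True, z: True, i: False, h: False}
  {k: True, z: True, h: True, i: True}
  {k: True, z: True, i: True, h: False}
  {k: True, h: True, i: False, z: False}
  {k: True, i: False, h: False, z: False}
  {k: True, h: True, i: True, z: False}
  {k: True, i: True, h: False, z: False}
  {h: True, z: True, i: False, k: False}
  {z: True, i: False, h: False, k: False}
  {h: True, z: True, i: True, k: False}
  {z: True, i: True, h: False, k: False}
  {h: True, z: False, i: False, k: False}


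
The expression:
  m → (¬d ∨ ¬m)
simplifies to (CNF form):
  ¬d ∨ ¬m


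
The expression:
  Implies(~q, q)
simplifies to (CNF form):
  q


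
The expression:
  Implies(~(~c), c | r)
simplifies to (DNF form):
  True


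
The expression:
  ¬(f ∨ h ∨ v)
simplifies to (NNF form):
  ¬f ∧ ¬h ∧ ¬v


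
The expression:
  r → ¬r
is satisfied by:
  {r: False}


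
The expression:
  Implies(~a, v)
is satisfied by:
  {a: True, v: True}
  {a: True, v: False}
  {v: True, a: False}


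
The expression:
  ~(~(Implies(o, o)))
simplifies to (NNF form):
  True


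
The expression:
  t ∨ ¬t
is always true.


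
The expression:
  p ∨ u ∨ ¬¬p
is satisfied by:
  {u: True, p: True}
  {u: True, p: False}
  {p: True, u: False}


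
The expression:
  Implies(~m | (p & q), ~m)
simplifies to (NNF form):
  ~m | ~p | ~q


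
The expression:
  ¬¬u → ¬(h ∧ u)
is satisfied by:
  {h: False, u: False}
  {u: True, h: False}
  {h: True, u: False}


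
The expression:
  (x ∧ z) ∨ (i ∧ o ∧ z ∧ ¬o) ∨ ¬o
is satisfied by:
  {z: True, x: True, o: False}
  {z: True, x: False, o: False}
  {x: True, z: False, o: False}
  {z: False, x: False, o: False}
  {z: True, o: True, x: True}


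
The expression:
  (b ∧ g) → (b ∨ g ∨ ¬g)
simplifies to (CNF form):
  True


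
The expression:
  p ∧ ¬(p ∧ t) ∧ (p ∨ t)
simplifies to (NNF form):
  p ∧ ¬t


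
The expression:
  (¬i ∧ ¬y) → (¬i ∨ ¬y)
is always true.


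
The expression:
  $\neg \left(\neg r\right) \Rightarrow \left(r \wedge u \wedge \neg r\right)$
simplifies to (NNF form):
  $\neg r$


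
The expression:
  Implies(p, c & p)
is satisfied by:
  {c: True, p: False}
  {p: False, c: False}
  {p: True, c: True}


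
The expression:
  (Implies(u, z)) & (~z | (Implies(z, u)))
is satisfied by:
  {z: False, u: False}
  {u: True, z: True}


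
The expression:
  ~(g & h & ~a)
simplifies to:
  a | ~g | ~h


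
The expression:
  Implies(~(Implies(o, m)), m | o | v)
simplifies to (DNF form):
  True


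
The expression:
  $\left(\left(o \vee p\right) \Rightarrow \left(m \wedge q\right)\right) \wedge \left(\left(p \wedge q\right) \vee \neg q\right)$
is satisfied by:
  {m: True, q: False, p: False, o: False}
  {o: False, q: False, m: False, p: False}
  {p: True, m: True, q: True, o: False}
  {o: True, p: True, m: True, q: True}


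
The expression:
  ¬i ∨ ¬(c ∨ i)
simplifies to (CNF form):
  ¬i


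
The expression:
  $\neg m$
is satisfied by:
  {m: False}


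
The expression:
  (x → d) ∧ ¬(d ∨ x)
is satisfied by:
  {x: False, d: False}


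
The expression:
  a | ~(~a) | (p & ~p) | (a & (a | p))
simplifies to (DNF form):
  a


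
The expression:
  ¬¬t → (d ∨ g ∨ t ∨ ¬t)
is always true.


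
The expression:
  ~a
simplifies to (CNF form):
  ~a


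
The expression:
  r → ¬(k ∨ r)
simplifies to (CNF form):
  ¬r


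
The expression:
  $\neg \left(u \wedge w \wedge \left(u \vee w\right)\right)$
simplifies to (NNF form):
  $\neg u \vee \neg w$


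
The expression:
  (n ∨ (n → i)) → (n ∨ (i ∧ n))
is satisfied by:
  {n: True}


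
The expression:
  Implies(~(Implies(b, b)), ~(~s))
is always true.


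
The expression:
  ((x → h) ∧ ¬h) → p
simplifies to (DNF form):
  h ∨ p ∨ x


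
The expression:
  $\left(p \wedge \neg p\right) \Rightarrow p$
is always true.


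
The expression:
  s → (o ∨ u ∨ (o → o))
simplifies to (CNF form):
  True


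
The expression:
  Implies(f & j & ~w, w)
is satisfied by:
  {w: True, j: False, f: False}
  {w: False, j: False, f: False}
  {f: True, w: True, j: False}
  {f: True, w: False, j: False}
  {j: True, w: True, f: False}
  {j: True, w: False, f: False}
  {j: True, f: True, w: True}


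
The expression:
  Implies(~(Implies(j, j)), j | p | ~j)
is always true.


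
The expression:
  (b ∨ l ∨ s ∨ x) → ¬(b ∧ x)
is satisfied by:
  {x: False, b: False}
  {b: True, x: False}
  {x: True, b: False}


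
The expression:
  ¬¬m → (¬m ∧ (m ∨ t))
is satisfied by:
  {m: False}


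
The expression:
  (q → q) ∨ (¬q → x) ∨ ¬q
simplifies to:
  True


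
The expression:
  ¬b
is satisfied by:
  {b: False}


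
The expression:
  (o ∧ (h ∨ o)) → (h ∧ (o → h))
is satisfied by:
  {h: True, o: False}
  {o: False, h: False}
  {o: True, h: True}


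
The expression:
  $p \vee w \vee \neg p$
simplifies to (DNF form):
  $\text{True}$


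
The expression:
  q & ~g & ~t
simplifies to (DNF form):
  q & ~g & ~t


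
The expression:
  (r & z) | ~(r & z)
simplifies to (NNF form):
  True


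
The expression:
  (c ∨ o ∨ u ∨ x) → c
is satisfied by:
  {c: True, x: False, u: False, o: False}
  {c: True, o: True, x: False, u: False}
  {c: True, u: True, x: False, o: False}
  {c: True, o: True, u: True, x: False}
  {c: True, x: True, u: False, o: False}
  {c: True, o: True, x: True, u: False}
  {c: True, u: True, x: True, o: False}
  {c: True, o: True, u: True, x: True}
  {o: False, x: False, u: False, c: False}


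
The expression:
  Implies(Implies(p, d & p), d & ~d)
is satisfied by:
  {p: True, d: False}


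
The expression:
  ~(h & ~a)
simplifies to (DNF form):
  a | ~h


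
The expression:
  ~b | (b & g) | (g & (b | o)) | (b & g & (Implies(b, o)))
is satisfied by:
  {g: True, b: False}
  {b: False, g: False}
  {b: True, g: True}


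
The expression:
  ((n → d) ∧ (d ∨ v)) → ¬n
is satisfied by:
  {d: False, n: False}
  {n: True, d: False}
  {d: True, n: False}


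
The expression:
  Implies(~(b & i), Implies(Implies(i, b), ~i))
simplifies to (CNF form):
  True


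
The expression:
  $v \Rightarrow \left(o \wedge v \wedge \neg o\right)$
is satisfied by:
  {v: False}


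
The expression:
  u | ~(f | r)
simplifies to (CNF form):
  (u | ~f) & (u | ~r)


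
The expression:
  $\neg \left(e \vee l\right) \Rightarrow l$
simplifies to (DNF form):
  $e \vee l$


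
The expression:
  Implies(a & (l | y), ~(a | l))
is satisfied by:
  {l: False, a: False, y: False}
  {y: True, l: False, a: False}
  {l: True, y: False, a: False}
  {y: True, l: True, a: False}
  {a: True, y: False, l: False}


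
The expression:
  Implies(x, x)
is always true.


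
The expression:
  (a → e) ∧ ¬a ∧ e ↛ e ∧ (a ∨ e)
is never true.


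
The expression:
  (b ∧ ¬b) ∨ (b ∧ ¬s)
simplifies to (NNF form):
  b ∧ ¬s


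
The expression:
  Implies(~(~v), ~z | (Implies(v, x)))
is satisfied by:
  {x: True, v: False, z: False}
  {v: False, z: False, x: False}
  {x: True, z: True, v: False}
  {z: True, v: False, x: False}
  {x: True, v: True, z: False}
  {v: True, x: False, z: False}
  {x: True, z: True, v: True}


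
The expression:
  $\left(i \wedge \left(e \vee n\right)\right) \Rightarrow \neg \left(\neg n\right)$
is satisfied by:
  {n: True, e: False, i: False}
  {e: False, i: False, n: False}
  {n: True, i: True, e: False}
  {i: True, e: False, n: False}
  {n: True, e: True, i: False}
  {e: True, n: False, i: False}
  {n: True, i: True, e: True}


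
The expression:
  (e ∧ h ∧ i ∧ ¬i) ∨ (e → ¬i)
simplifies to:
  ¬e ∨ ¬i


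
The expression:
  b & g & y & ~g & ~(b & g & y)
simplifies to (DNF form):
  False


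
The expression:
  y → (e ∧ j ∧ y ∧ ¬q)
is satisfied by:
  {j: True, e: True, q: False, y: False}
  {j: True, q: False, e: False, y: False}
  {e: True, j: False, q: False, y: False}
  {j: False, q: False, e: False, y: False}
  {j: True, q: True, e: True, y: False}
  {j: True, q: True, e: False, y: False}
  {q: True, e: True, j: False, y: False}
  {q: True, j: False, e: False, y: False}
  {y: True, j: True, e: True, q: False}
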